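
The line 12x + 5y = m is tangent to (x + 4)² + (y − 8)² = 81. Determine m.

m = −125 or m = 109

Tangency holds when the distance from the centre (−4, 8) to the line equals the radius 9:
|12·(−4) + 5·8 − m| / √169 = 9
|m − (−8)| = 9·13, so m = 109 or m = −125.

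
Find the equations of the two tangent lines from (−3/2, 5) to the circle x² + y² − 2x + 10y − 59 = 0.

2x + 9y = 42 and 6x − 7y = −44

Write the tangent as mx − y + (5 − m·(−3/2)) = 0 and set its distance from the centre to √85:
(5/2m − (−10))² = 85(m² + 1)
63m² − 40m − 12 = 0, so m = −2/9 or m = 6/7.
With m = −2/9: 2x + 9y = 42. With m = 6/7: 6x − 7y = −44.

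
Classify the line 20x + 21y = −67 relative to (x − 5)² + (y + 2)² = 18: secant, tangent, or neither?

Substituting the line into the circle gives 841x² − 3410x + 3712 = 0.
Discriminant = (−3410)² − 4·841·(3712) = −859068 < 0.
No real roots: the line does not meet the circle.

neither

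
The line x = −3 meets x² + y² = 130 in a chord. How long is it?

Centre (0, 0), r² = 130. Perpendicular distance d from centre to line = |3| / √1 = 3.
Half the chord is √(r² − d²) = √(121), so the full chord is 22.

22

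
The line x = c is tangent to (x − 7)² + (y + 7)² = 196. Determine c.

c = −7 or c = 21

The line touches the circle iff its distance from (7, −7) is 14:
|1·7 + 0·(−7) − c| / √1 = 14
|c − (7)| = 14, so c = 21 or c = −7.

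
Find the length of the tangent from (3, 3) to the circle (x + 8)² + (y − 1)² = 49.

2√19

Centre (−8, 1), r² = 49. |PO|² = (11)² + (2)² = 125.
Power of the point: PT² = |PO|² − r² = 76, so PT = 2√19.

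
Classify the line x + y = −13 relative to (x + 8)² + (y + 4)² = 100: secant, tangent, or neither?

secant

Substituting the line into the circle gives 2x² + 34x + 45 = 0.
Discriminant = (34)² − 4·2·(45) = 796 > 0.
Two real roots: the line is a secant.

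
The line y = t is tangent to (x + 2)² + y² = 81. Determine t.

t = −9 or t = 9

For a tangent, require d(centre, line) = r = 9.
|0·(−2) + 1·0 − t| / √1 = 9
|t| = 9, so t = 9 or t = −9.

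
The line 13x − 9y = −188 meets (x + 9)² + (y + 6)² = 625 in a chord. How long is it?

Centre (−9, −6), r² = 625. Perpendicular distance d from centre to line = |125| / √250 = 125/√250.
Chord = 2√(r² − d²) = 2·√(1125/2) = 15√10.

15√10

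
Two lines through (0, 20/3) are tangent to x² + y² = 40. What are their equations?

Write the tangent as mx − y + (20/3 − m·(0)) = 0 and set its distance from the centre to 2√10:
[m·(0) − (−20/3)]² = 40(m² + 1)
9m² − 1 = 0, so m = −1/3 or m = 1/3.
Through (0, 20/3) these give x + 3y = 20 and x − 3y = −20.

x + 3y = 20 and x − 3y = −20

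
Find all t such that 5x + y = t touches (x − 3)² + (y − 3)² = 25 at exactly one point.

Tangency holds when the distance from the centre (3, 3) to the line equals the radius 5:
|5·3 + 1·3 − t| / √26 = 5
|t − (18)| = 5√26.

t = 18 ± 5√26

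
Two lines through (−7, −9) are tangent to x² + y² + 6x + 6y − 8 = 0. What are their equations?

5x + y = −44 and x − 5y = 38

Write the tangent as mx − y + (−9 − m·(−7)) = 0 and set its distance from the centre to √26:
[m·(4) − (6)]² = 26(m² + 1)
5m² + 24m − 5 = 0, so m = −5 or m = 1/5.
Through (−7, −9) these give 5x + y = −44 and x − 5y = 38.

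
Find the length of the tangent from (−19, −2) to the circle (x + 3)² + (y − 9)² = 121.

The centre is (−3, 9) and r = 11. The square of the distance from P to the centre is 256 + 121 = 377.
The tangent meets the radius at right angles, so tangent² = |PO|² − r² = 377 − 121 = 256.

16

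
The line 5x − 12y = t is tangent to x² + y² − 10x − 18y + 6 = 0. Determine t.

Tangency holds when the distance from the centre (5, 9) to the line equals the radius 10:
|5·5 − 12·9 − t| / √169 = 10
|t − (−83)| = 10·13, so t = 47 or t = −213.

t = −213 or t = 47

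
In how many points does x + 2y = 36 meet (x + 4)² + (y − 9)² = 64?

Substituting the line into the circle gives 5x² − 4x + 132 = 0.
Discriminant = (−4)² − 4·5·(132) = −2624 < 0.
No real roots: the line does not meet the circle.

0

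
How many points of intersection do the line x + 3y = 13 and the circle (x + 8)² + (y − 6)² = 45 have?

2

Substituting the line into the circle gives 10x² + 154x + 196 = 0.
Discriminant = (154)² − 4·10·(196) = 15876 > 0.
Two real roots: the line is a secant.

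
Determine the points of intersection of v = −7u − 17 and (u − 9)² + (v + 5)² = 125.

Substitute v = −7u − 17:
50u² + 150u + 100 = 0  ⟹  u² + 3u + 2 = 0
u = −1 or u = −2, giving (−1, −10) and (−2, −3).

(−2, −3) and (−1, −10)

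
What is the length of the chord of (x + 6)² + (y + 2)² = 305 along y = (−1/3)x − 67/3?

Substitute y = (−67 − x)/3:
10x² + 230x + 1300 = 0  ⟹  x² + 23x + 130 = 0
x = −10 or x = −13, giving (−10, −19) and (−13, −18).
|(−10, −19) − (−13, −18)| = √((3)² + (−1)²) = √10.

√10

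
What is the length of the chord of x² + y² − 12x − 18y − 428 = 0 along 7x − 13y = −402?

√218

Substitute y = (402 + 7x)/13:
218x² + 1962x − 4796 = 0  ⟹  x² + 9x − 22 = 0
x = 2 or x = −11, giving (2, 32) and (−11, 25).
|(2, 32) − (−11, 25)| = √((13)² + (7)²) = √218.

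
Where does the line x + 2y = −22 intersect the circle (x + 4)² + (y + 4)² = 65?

Express y = (−22 − x)/2 and substitute into the circle:
5x² + 60x = 0  ⟹  x² + 12x = 0
x = 0 or x = −12, giving (0, −11) and (−12, −5).

(−12, −5) and (0, −11)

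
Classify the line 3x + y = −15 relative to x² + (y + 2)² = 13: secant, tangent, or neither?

neither

Substituting the line into the circle gives 10x² + 78x + 156 = 0.
Discriminant = (78)² − 4·10·(156) = −156 < 0.
No real roots: the line does not meet the circle.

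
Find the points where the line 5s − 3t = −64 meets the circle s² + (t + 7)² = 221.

(−14, −2) and (−11, 3)

From the line, t = (64 + 5s)/3. Substituting:
34s² + 850s + 5236 = 0  ⟹  s² + 25s + 154 = 0
s = −11 or s = −14, giving (−11, 3) and (−14, −2).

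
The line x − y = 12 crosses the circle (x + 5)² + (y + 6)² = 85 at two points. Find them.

From the line, y = x − 12. Substituting:
2x² − 2x − 24 = 0  ⟹  x² − x − 12 = 0
x = 4 or x = −3, giving (4, −8) and (−3, −15).

(−3, −15) and (4, −8)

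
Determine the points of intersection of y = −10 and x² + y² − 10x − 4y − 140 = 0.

From the line, y = −10. Substituting:
x² − 10x = 0
x = 10 or x = 0, giving (10, −10) and (0, −10).

(0, −10) and (10, −10)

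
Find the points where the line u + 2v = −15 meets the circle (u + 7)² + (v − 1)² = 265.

Substitute v = (−15 − u)/2:
5u² + 90u − 575 = 0  ⟹  u² + 18u − 115 = 0
u = 5 or u = −23, giving (5, −10) and (−23, 4).

(−23, 4) and (5, −10)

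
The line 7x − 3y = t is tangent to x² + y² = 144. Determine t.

For a tangent, require d(centre, line) = r = 12.
|7·0 − 3·0 − t| / √58 = 12
|t| = 12√58.

t = ±12√58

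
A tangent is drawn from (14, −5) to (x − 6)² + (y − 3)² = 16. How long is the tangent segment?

4√7

With centre O = (6, 3), |OP|² = 128 and r² = 16.
The tangent meets the radius at right angles, so tangent² = |PO|² − r² = 128 − 16 = 112.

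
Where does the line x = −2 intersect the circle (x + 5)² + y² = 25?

The line gives x = −2. Substituting into the circle:
y² − 16 = 0
y = 4 or y = −4, giving (−2, 4) and (−2, −4).

(−2, −4) and (−2, 4)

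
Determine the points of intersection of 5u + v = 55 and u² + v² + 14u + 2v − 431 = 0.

From the line, v = −5u + 55. Substituting:
26u² − 546u + 2704 = 0  ⟹  u² − 21u + 104 = 0
u = 13 or u = 8, giving (13, −10) and (8, 15).

(8, 15) and (13, −10)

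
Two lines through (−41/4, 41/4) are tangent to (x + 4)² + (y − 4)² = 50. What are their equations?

x − 7y = −82 and 7x − y = −82

Write the tangent as mx − y + (41/4 − m·(−41/4)) = 0 and set its distance from the centre to 5√2:
(25/4m − (−25/4))² = 50(m² + 1)
7m² − 50m + 7 = 0, so m = 1/7 or m = 7.
Through (−41/4, 41/4) these give x − 7y = −82 and 7x − y = −82.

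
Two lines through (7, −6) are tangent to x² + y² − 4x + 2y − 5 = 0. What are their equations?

3x + y = 15 and x + 3y = −11

Let a tangent through (7, −6) have slope m. Its distance from (2, −1) must equal √10:
(−5m − (5))² = 10(m² + 1)
3m² + 10m + 3 = 0, so m = −3 or m = −1/3.
Through (7, −6) these give 3x + y = 15 and x + 3y = −11.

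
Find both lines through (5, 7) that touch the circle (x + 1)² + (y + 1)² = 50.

x − 7y = −44 and 7x + y = 42

Write the tangent as mx − y + (7 − m·(5)) = 0 and set its distance from the centre to 5√2:
[m·(−6) − (−8)]² = 50(m² + 1)
7m² + 48m − 7 = 0, so m = 1/7 or m = −7.
Through (5, 7) these give x − 7y = −44 and 7x + y = 42.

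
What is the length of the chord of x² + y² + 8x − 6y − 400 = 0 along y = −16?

16

From the line, y = −16. Substituting:
x² + 8x − 48 = 0
x = 4 or x = −12, giving (4, −16) and (−12, −16).
|(4, −16) − (−12, −16)| = √((16)² + (0)²) = 16.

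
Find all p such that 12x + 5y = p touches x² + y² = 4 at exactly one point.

p = −26 or p = 26

The line touches the circle iff its distance from (0, 0) is 2:
|12·0 + 5·0 − p| / √169 = 2
|p| = 2·13, so p = 26 or p = −26.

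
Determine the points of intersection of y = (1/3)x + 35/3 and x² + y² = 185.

(−11, 8) and (4, 13)

Express y = (35 + x)/3 and substitute into the circle:
10x² + 70x − 440 = 0  ⟹  x² + 7x − 44 = 0
x = 4 or x = −11, giving (4, 13) and (−11, 8).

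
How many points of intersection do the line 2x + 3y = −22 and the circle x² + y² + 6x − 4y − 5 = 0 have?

0

d² = (2·(−3) + 3·2 − (−22))²/13 = 484/13; r² = 18.
Since d² > r², the line lies outside the circle.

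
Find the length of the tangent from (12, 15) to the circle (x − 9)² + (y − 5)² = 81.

2√7

Centre (9, 5), r² = 81. |PO|² = (3)² + (10)² = 109.
By the tangent–radius right angle, tangent length = √(|PO|² − r²) = √28 = 2√7.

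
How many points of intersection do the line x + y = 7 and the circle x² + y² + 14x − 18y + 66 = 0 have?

Substituting the line into the circle gives 2x² + 18x − 11 = 0.
Discriminant = (18)² − 4·2·(−11) = 412 > 0.
Two real roots: the line is a secant.

2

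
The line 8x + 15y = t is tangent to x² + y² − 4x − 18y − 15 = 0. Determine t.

For a tangent, require d(centre, line) = r = 10.
|8·2 + 15·9 − t| / √289 = 10
|t − (151)| = 10·17, so t = 321 or t = −19.

t = −19 or t = 321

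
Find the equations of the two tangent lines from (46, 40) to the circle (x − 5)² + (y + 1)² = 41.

Let a tangent through (46, 40) have slope m. Its distance from (5, −1) must equal √41:
[m·(−41) − (−41)]² = 41(m² + 1)
20m² − 41m + 20 = 0, so m = 5/4 or m = 4/5.
Through (46, 40) these give 5x − 4y = 70 and 4x − 5y = −16.

5x − 4y = 70 and 4x − 5y = −16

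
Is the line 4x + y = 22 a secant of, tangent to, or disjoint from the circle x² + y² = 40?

secant

Substituting the line into the circle gives 17x² − 176x + 444 = 0.
Δ = 30976 − 30192 = 784.
Two real roots: the line is a secant.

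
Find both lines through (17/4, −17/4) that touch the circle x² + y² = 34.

3x − 5y = 34 and 5x − 3y = 34

Let a tangent through (17/4, −17/4) have slope m. Its distance from (0, 0) must equal √34:
(−17/4m − (17/4))² = 34(m² + 1)
15m² − 34m + 15 = 0, so m = 3/5 or m = 5/3.
With m = 3/5: 3x − 5y = 34. With m = 5/3: 5x − 3y = 34.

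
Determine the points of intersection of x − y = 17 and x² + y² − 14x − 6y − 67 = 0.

From the line, y = x − 17. Substituting:
2x² − 54x + 324 = 0  ⟹  x² − 27x + 162 = 0
x = 18 or x = 9, giving (18, 1) and (9, −8).

(9, −8) and (18, 1)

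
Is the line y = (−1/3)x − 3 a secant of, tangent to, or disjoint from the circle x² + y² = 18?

secant

d² = (1·0 + 3·0 − (−9))²/10 = 81/10; r² = 18.
Since d² < r², the line cuts the circle twice.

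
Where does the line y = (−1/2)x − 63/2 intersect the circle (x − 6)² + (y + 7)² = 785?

From the line, y = (−63 − x)/2. Substituting:
5x² + 50x − 595 = 0  ⟹  x² + 10x − 119 = 0
x = 7 or x = −17, giving (7, −35) and (−17, −23).

(−17, −23) and (7, −35)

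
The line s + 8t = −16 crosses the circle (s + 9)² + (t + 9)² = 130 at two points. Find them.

Substitute t = (−16 − s)/8:
65s² + 1040s = 0  ⟹  s² + 16s = 0
s = 0 or s = −16, giving (0, −2) and (−16, 0).

(−16, 0) and (0, −2)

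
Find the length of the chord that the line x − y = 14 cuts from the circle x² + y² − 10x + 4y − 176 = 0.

The distance from (5, −2) to the line is 7/√2, and r² = 205.
Chord = 2√(r² − d²) = 2·√(361/2) = 19√2.

19√2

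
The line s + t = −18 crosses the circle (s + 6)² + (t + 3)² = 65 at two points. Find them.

Substitute t = −s − 18:
2s² + 42s + 196 = 0  ⟹  s² + 21s + 98 = 0
s = −7 or s = −14, giving (−7, −11) and (−14, −4).

(−14, −4) and (−7, −11)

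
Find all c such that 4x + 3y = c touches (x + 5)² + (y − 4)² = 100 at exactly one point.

c = −58 or c = 42

The line touches the circle iff its distance from (−5, 4) is 10:
|4·(−5) + 3·4 − c| / √25 = 10
|c − (−8)| = 10·5, so c = 42 or c = −58.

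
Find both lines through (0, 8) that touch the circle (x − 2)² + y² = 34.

3x + 5y = 40 and 5x − 3y = −24

Let a tangent through (0, 8) have slope m. Its distance from (2, 0) must equal √34:
[m·(2) − (−8)]² = 34(m² + 1)
15m² − 16m − 15 = 0, so m = −3/5 or m = 5/3.
Through (0, 8) these give 3x + 5y = 40 and 5x − 3y = −24.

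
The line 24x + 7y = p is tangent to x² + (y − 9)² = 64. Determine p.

For a tangent, require d(centre, line) = r = 8.
|24·0 + 7·9 − p| / √625 = 8
|p − (63)| = 8·25, so p = 263 or p = −137.

p = −137 or p = 263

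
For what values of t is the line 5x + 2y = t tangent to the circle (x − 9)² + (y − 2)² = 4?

The line touches the circle iff its distance from (9, 2) is 2:
|5·9 + 2·2 − t| / √29 = 2
|t − (49)| = 2√29.

t = 49 ± 2√29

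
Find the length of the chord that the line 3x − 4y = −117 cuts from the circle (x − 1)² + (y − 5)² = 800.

From the line, y = (117 + 3x)/4. Substituting:
25x² + 550x − 3375 = 0  ⟹  x² + 22x − 135 = 0
x = 5 or x = −27, giving (5, 33) and (−27, 9).
Chord length = distance between (5, 33) and (−27, 9) = √1600 = 40.

40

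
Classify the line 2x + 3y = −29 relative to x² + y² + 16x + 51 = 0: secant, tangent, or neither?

tangent

Substituting the line into the circle gives 13x² + 260x + 1300 = 0.
Δ = 67600 − 67600 = 0.
A repeated root: the line is tangent.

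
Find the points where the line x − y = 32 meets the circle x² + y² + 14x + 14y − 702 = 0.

(−3, −35) and (21, −11)

Substitute y = x − 32:
2x² − 36x − 126 = 0  ⟹  x² − 18x − 63 = 0
x = 21 or x = −3, giving (21, −11) and (−3, −35).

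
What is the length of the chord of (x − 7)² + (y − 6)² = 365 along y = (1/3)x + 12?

11√10

Substitute y = (36 + x)/3:
10x² − 90x − 2520 = 0  ⟹  x² − 9x − 252 = 0
x = 21 or x = −12, giving (21, 19) and (−12, 8).
|(21, 19) − (−12, 8)| = √((33)² + (11)²) = 11√10.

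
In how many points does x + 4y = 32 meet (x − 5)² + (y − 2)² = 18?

d² = (1·5 + 4·2 − (32))²/17 = 361/17; r² = 18.
Since d² > r², the line lies outside the circle.

0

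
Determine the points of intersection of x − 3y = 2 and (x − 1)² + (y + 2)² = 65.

(−7, −3) and (8, 2)

From the line, y = (−2 + x)/3. Substituting:
10x² − 10x − 560 = 0  ⟹  x² − x − 56 = 0
x = 8 or x = −7, giving (8, 2) and (−7, −3).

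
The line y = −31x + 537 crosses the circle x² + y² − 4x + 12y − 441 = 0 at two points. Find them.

(17, 10) and (18, −21)

Express y = −31x + 537 and substitute into the circle:
962x² − 33670x + 294372 = 0  ⟹  x² − 35x + 306 = 0
x = 18 or x = 17, giving (18, −21) and (17, 10).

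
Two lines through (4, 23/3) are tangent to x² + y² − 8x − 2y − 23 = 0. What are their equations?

x + 3y = 27 and x − 3y = −19

A line y − (23/3) = m(x − (4)) is tangent when its distance from (4, 1) is 2√10:
(0m − (−20/3))² = 40(m² + 1)
9m² − 1 = 0, so m = −1/3 or m = 1/3.
With m = −1/3: x + 3y = 27. With m = 1/3: x − 3y = −19.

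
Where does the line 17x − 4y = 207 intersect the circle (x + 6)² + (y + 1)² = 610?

Substitute y = (−207 + 17x)/4:
305x² − 6710x + 32025 = 0  ⟹  x² − 22x + 105 = 0
x = 15 or x = 7, giving (15, 12) and (7, −22).

(7, −22) and (15, 12)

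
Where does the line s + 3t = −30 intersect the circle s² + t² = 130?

(−9, −7) and (3, −11)

Substitute t = (−30 − s)/3:
10s² + 60s − 270 = 0  ⟹  s² + 6s − 27 = 0
s = 3 or s = −9, giving (3, −11) and (−9, −7).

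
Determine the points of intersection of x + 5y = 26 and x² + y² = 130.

From the line, y = (26 − x)/5. Substituting:
26x² − 52x − 2574 = 0  ⟹  x² − 2x − 99 = 0
x = 11 or x = −9, giving (11, 3) and (−9, 7).

(−9, 7) and (11, 3)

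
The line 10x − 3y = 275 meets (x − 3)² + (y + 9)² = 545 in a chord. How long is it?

2√109

The distance from (3, −9) to the line is 218/√109, and r² = 545.
Half the chord is √(r² − d²) = √(109), so the full chord is 2√109.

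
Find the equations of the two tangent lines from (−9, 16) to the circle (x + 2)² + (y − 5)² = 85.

9x − 2y = −113 and 2x + 9y = 126

A line y − (16) = m(x − (−9)) is tangent when its distance from (−2, 5) is √85:
[m·(7) − (−11)]² = 85(m² + 1)
18m² − 77m − 18 = 0, so m = 9/2 or m = −2/9.
With m = 9/2: 9x − 2y = −113. With m = −2/9: 2x + 9y = 126.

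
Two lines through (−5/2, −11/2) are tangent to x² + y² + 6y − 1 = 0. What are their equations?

Write the tangent as mx − y + (−11/2 − m·(−5/2)) = 0 and set its distance from the centre to √10:
(5/2m − (5/2))² = 10(m² + 1)
3m² + 10m + 3 = 0, so m = −3 or m = −1/3.
With m = −3: 3x + y = −13. With m = −1/3: x + 3y = −19.

3x + y = −13 and x + 3y = −19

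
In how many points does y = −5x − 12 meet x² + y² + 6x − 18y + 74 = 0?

2

Centre (−3, 9), r² = 16. Distance² from centre to line = (6)²/26 = 18/13.
Since d² < r², the line cuts the circle twice.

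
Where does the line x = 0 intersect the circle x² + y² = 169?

The line gives x = 0. Substituting into the circle:
y² − 169 = 0
y = 13 or y = −13, giving (0, 13) and (0, −13).

(0, −13) and (0, 13)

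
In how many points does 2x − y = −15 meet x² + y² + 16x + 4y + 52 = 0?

2

d² = (2·(−8) − 1·(−2) − (−15))²/5 = 1/5; r² = 16.
Since d² < r², the line cuts the circle twice.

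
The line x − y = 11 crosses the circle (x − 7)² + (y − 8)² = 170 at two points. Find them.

Express y = x − 11 and substitute into the circle:
2x² − 52x + 240 = 0  ⟹  x² − 26x + 120 = 0
x = 20 or x = 6, giving (20, 9) and (6, −5).

(6, −5) and (20, 9)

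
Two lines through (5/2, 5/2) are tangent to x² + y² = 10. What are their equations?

3x + y = 10 and x + 3y = 10

Let a tangent through (5/2, 5/2) have slope m. Its distance from (0, 0) must equal √10:
[m·(−5/2) − (−5/2)]² = 10(m² + 1)
3m² + 10m + 3 = 0, so m = −3 or m = −1/3.
With m = −3: 3x + y = 10. With m = −1/3: x + 3y = 10.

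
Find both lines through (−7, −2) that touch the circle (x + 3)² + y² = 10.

3x − y = −19 and x + 3y = −13

A line y − (−2) = m(x − (−7)) is tangent when its distance from (−3, 0) is √10:
(4m − (2))² = 10(m² + 1)
3m² − 8m − 3 = 0, so m = 3 or m = −1/3.
With m = 3: 3x − y = −19. With m = −1/3: x + 3y = −13.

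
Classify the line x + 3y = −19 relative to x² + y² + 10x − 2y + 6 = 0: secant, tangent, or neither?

d² = (1·(−5) + 3·1 − (−19))²/10 = 289/10; r² = 20.
Since d² > r², the line lies outside the circle.

neither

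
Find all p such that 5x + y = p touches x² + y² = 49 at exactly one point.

Tangency holds when the distance from the centre (0, 0) to the line equals the radius 7:
|5·0 + 1·0 − p| / √26 = 7
|p| = 7√26.

p = ±7√26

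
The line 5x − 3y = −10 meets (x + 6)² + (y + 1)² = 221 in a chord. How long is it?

Substitute y = (10 + 5x)/3:
34x² + 238x − 1496 = 0  ⟹  x² + 7x − 44 = 0
x = 4 or x = −11, giving (4, 10) and (−11, −15).
Chord length = distance between (4, 10) and (−11, −15) = √850 = 5√34.

5√34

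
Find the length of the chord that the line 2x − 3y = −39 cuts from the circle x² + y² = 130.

2√13

The distance from (0, 0) to the line is 39/√13, and r² = 130.
Chord = 2√(r² − d²) = 2·√(13) = 2√13.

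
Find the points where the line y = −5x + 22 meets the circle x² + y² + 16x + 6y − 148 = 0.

Express y = −5x + 22 and substitute into the circle:
26x² − 234x + 468 = 0  ⟹  x² − 9x + 18 = 0
x = 6 or x = 3, giving (6, −8) and (3, 7).

(3, 7) and (6, −8)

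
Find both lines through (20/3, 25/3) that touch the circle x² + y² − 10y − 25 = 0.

A line y − (25/3) = m(x − (20/3)) is tangent when its distance from (0, 5) is 5√2:
[m·(−20/3) − (−10/3)]² = 50(m² + 1)
m² + 8m + 7 = 0, so m = −1 or m = −7.
With m = −1: x + y = 15. With m = −7: 7x + y = 55.

x + y = 15 and 7x + y = 55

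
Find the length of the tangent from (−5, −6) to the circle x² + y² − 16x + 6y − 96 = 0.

3

Centre (8, −3), r² = 169. |PO|² = (−13)² + (−3)² = 178.
By the tangent–radius right angle, tangent length = √(|PO|² − r²) = √9 = 3.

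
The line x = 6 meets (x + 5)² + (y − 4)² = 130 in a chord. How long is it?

Centre (−5, 4), r² = 130. Perpendicular distance d from centre to line = |−11| / √1 = 11.
Half the chord is √(r² − d²) = √(9), so the full chord is 6.

6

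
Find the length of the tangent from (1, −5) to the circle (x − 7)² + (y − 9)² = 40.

Centre (7, 9), r² = 40. |PO|² = (−6)² + (−14)² = 232.
By the tangent–radius right angle, tangent length = √(|PO|² − r²) = √192 = 8√3.

8√3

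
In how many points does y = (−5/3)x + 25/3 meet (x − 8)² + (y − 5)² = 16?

0

Substituting the line into the circle gives 34x² − 244x + 532 = 0.
Δ = 59536 − 72352 = −12816.
No real roots: the line does not meet the circle.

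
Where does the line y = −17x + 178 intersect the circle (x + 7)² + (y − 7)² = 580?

From the line, y = −17x + 178. Substituting:
290x² − 5800x + 28710 = 0  ⟹  x² − 20x + 99 = 0
x = 11 or x = 9, giving (11, −9) and (9, 25).

(9, 25) and (11, −9)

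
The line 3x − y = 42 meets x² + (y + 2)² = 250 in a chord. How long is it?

Centre (0, −2), r² = 250. Perpendicular distance d from centre to line = |−40| / √10 = 40/√10.
Chord = 2√(r² − d²) = 2·√(90) = 6√10.

6√10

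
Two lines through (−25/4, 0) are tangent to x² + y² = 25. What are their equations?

Write the tangent as mx − y + (0 − m·(−25/4)) = 0 and set its distance from the centre to 5:
[m·(25/4) − (0)]² = 25(m² + 1)
9m² − 16 = 0, so m = 4/3 or m = −4/3.
Through (−25/4, 0) these give 4x − 3y = −25 and 4x + 3y = −25.

4x − 3y = −25 and 4x + 3y = −25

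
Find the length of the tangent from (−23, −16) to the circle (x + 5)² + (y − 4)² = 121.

3√67

Centre (−5, 4), r² = 121. |PO|² = (−18)² + (−20)² = 724.
The tangent meets the radius at right angles, so tangent² = |PO|² − r² = 724 − 121 = 603.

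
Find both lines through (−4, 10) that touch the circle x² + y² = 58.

7x − 3y = −58 and 3x + 7y = 58

Let a tangent through (−4, 10) have slope m. Its distance from (0, 0) must equal √58:
(4m − (−10))² = 58(m² + 1)
21m² − 40m − 21 = 0, so m = 7/3 or m = −3/7.
Through (−4, 10) these give 7x − 3y = −58 and 3x + 7y = 58.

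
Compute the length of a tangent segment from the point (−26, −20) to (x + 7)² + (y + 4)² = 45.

With centre O = (−7, −4), |OP|² = 617 and r² = 45.
The tangent meets the radius at right angles, so tangent² = |PO|² − r² = 617 − 45 = 572.

2√143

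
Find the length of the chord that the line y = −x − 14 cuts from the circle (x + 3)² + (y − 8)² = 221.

Centre (−3, 8), r² = 221. Perpendicular distance d from centre to line = |19| / √2 = 19/√2.
Half the chord is √(r² − d²) = √(81/2), so the full chord is 9√2.

9√2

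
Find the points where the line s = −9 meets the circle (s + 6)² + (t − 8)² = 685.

The line gives s = −9. Substituting into the circle:
t² − 16t − 612 = 0
t = 34 or t = −18, giving (−9, 34) and (−9, −18).

(−9, −18) and (−9, 34)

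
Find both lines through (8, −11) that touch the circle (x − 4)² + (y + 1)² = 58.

7x − 3y = 89 and 3x + 7y = −53

Write the tangent as mx − y + (−11 − m·(8)) = 0 and set its distance from the centre to √58:
[m·(−4) − (10)]² = 58(m² + 1)
21m² − 40m − 21 = 0, so m = 7/3 or m = −3/7.
Through (8, −11) these give 7x − 3y = 89 and 3x + 7y = −53.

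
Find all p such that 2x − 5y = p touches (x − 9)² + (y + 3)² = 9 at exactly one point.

The line touches the circle iff its distance from (9, −3) is 3:
|2·9 − 5·(−3) − p| / √29 = 3
|p − (33)| = 3√29.

p = 33 ± 3√29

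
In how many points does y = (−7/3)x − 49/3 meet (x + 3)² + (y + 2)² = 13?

Substituting the line into the circle gives 58x² + 656x + 1813 = 0.
Discriminant = (656)² − 4·58·(1813) = 9720 > 0.
Two real roots: the line is a secant.

2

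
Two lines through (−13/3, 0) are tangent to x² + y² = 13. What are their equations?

3x − 2y = −13 and 3x + 2y = −13

Let a tangent through (−13/3, 0) have slope m. Its distance from (0, 0) must equal √13:
[m·(13/3) − (0)]² = 13(m² + 1)
4m² − 9 = 0, so m = 3/2 or m = −3/2.
Through (−13/3, 0) these give 3x − 2y = −13 and 3x + 2y = −13.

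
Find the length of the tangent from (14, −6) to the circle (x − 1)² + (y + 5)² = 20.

5√6

The centre is (1, −5) and r = 2√5. The square of the distance from P to the centre is 169 + 1 = 170.
Power of the point: PT² = |PO|² − r² = 150, so PT = 5√6.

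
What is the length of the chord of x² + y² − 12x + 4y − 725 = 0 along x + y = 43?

3√2

Centre (6, −2), r² = 765. Perpendicular distance d from centre to line = |−39| / √2 = 39/√2.
Half the chord is √(r² − d²) = √(9/2), so the full chord is 3√2.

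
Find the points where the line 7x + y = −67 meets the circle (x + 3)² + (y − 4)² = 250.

(−12, 17) and (−8, −11)

From the line, y = −7x − 67. Substituting:
50x² + 1000x + 4800 = 0  ⟹  x² + 20x + 96 = 0
x = −8 or x = −12, giving (−8, −11) and (−12, 17).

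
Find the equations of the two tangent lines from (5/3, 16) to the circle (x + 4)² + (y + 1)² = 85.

Write the tangent as mx − y + (16 − m·(5/3)) = 0 and set its distance from the centre to √85:
(−17/3m − (−17))² = 85(m² + 1)
14m² + 51m − 54 = 0, so m = 6/7 or m = −9/2.
With m = 6/7: 6x − 7y = −102. With m = −9/2: 9x + 2y = 47.

6x − 7y = −102 and 9x + 2y = 47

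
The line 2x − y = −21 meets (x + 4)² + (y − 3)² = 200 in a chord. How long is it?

12√5

Express y = 2x + 21 and substitute into the circle:
5x² + 80x + 140 = 0  ⟹  x² + 16x + 28 = 0
x = −2 or x = −14, giving (−2, 17) and (−14, −7).
Chord length = distance between (−2, 17) and (−14, −7) = √720 = 12√5.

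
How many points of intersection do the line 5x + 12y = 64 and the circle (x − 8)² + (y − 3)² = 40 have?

2

Substituting the line into the circle gives 169x² − 2584x + 4240 = 0.
Discriminant = (−2584)² − 4·169·(4240) = 3810816 > 0.
Two real roots: the line is a secant.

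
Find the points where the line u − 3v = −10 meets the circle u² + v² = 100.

Express v = (10 + u)/3 and substitute into the circle:
10u² + 20u − 800 = 0  ⟹  u² + 2u − 80 = 0
u = 8 or u = −10, giving (8, 6) and (−10, 0).

(−10, 0) and (8, 6)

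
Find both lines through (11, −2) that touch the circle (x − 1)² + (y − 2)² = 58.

Let a tangent through (11, −2) have slope m. Its distance from (1, 2) must equal √58:
(−10m − (4))² = 58(m² + 1)
21m² + 40m − 21 = 0, so m = −7/3 or m = 3/7.
Through (11, −2) these give 7x + 3y = 71 and 3x − 7y = 47.

7x + 3y = 71 and 3x − 7y = 47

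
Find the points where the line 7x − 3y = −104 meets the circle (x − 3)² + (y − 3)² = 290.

(−14, 2) and (−8, 16)

Substitute y = (104 + 7x)/3:
58x² + 1276x + 6496 = 0  ⟹  x² + 22x + 112 = 0
x = −8 or x = −14, giving (−8, 16) and (−14, 2).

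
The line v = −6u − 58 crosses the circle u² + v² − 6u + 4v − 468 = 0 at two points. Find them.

(−12, 14) and (−6, −22)

Express v = −6u − 58 and substitute into the circle:
37u² + 666u + 2664 = 0  ⟹  u² + 18u + 72 = 0
u = −6 or u = −12, giving (−6, −22) and (−12, 14).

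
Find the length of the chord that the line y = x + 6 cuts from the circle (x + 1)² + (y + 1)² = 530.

The distance from (−1, −1) to the line is 6/√2, and r² = 530.
Half the chord is √(r² − d²) = √(512), so the full chord is 32√2.

32√2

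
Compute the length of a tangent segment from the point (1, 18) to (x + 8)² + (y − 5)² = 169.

Centre (−8, 5), r² = 169. |PO|² = (9)² + (13)² = 250.
Power of the point: PT² = |PO|² − r² = 81, so PT = 9.

9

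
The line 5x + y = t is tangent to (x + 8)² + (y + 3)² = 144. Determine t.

For a tangent, require d(centre, line) = r = 12.
|5·(−8) + 1·(−3) − t| / √26 = 12
|t − (−43)| = 12√26.

t = −43 ± 12√26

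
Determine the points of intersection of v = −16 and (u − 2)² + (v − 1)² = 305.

(−2, −16) and (6, −16)

From the line, v = −16. Substituting:
u² − 4u − 12 = 0
u = 6 or u = −2, giving (6, −16) and (−2, −16).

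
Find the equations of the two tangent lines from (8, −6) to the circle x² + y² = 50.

7x + y = 50 and x − 7y = 50

Let a tangent through (8, −6) have slope m. Its distance from (0, 0) must equal 5√2:
[m·(−8) − (6)]² = 50(m² + 1)
7m² + 48m − 7 = 0, so m = −7 or m = 1/7.
With m = −7: 7x + y = 50. With m = 1/7: x − 7y = 50.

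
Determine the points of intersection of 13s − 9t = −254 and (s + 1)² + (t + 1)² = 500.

(−23, −5) and (−5, 21)

Substitute t = (254 + 13s)/9:
250s² + 7000s + 28750 = 0  ⟹  s² + 28s + 115 = 0
s = −5 or s = −23, giving (−5, 21) and (−23, −5).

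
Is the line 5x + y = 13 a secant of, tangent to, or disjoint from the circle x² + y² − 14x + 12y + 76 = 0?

d² = (5·7 + 1·(−6) − (13))²/26 = 128/13; r² = 9.
Since d² > r², the line lies outside the circle.

disjoint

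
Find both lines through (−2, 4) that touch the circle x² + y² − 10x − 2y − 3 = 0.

5x + 2y = −2 and 2x − 5y = −24

A line y − (4) = m(x − (−2)) is tangent when its distance from (5, 1) is √29:
(7m − (−3))² = 29(m² + 1)
10m² + 21m − 10 = 0, so m = −5/2 or m = 2/5.
With m = −5/2: 5x + 2y = −2. With m = 2/5: 2x − 5y = −24.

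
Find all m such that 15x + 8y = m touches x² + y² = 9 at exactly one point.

For a tangent, require d(centre, line) = r = 3.
|15·0 + 8·0 − m| / √289 = 3
|m| = 3·17, so m = 51 or m = −51.

m = −51 or m = 51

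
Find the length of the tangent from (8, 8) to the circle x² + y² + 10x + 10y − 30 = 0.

√258

The centre is (−5, −5) and r = 4√5. The square of the distance from P to the centre is 169 + 169 = 338.
Power of the point: PT² = |PO|² − r² = 258, so PT = √258.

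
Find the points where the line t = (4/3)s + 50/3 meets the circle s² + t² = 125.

From the line, t = (50 + 4s)/3. Substituting:
25s² + 400s + 1375 = 0  ⟹  s² + 16s + 55 = 0
s = −5 or s = −11, giving (−5, 10) and (−11, 2).

(−11, 2) and (−5, 10)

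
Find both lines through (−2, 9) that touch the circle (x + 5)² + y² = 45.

Write the tangent as mx − y + (9 − m·(−2)) = 0 and set its distance from the centre to 3√5:
(−3m − (−9))² = 45(m² + 1)
2m² + 3m − 2 = 0, so m = 1/2 or m = −2.
Through (−2, 9) these give x − 2y = −20 and 2x + y = 5.

x − 2y = −20 and 2x + y = 5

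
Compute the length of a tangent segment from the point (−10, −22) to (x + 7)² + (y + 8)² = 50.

With centre O = (−7, −8), |OP|² = 205 and r² = 50.
By the tangent–radius right angle, tangent length = √(|PO|² − r²) = √155.

√155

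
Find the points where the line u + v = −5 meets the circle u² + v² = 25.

(−5, 0) and (0, −5)

Substitute v = −u − 5:
2u² + 10u = 0  ⟹  u² + 5u = 0
u = 0 or u = −5, giving (0, −5) and (−5, 0).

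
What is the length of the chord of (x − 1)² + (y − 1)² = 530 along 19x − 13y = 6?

2√530

From the line, y = (−6 + 19x)/13. Substituting:
530x² − 1060x − 89040 = 0  ⟹  x² − 2x − 168 = 0
x = 14 or x = −12, giving (14, 20) and (−12, −18).
|(14, 20) − (−12, −18)| = √((26)² + (38)²) = 2√530.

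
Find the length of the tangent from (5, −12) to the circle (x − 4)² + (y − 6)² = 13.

2√78

Centre (4, 6), r² = 13. |PO|² = (1)² + (−18)² = 325.
The tangent meets the radius at right angles, so tangent² = |PO|² − r² = 325 − 13 = 312.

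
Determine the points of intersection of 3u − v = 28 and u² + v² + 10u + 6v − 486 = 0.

(1, −25) and (13, 11)

From the line, v = 3u − 28. Substituting:
10u² − 140u + 130 = 0  ⟹  u² − 14u + 13 = 0
u = 13 or u = 1, giving (13, 11) and (1, −25).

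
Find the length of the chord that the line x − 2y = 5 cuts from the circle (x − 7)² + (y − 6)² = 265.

14√5

Substitute y = (−5 + x)/2:
5x² − 90x − 575 = 0  ⟹  x² − 18x − 115 = 0
x = 23 or x = −5, giving (23, 9) and (−5, −5).
|(23, 9) − (−5, −5)| = √((28)² + (14)²) = 14√5.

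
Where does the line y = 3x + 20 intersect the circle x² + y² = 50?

(−7, −1) and (−5, 5)

Substitute y = 3x + 20:
10x² + 120x + 350 = 0  ⟹  x² + 12x + 35 = 0
x = −5 or x = −7, giving (−5, 5) and (−7, −1).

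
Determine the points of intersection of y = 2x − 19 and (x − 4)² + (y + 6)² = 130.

(1, −17) and (11, 3)

From the line, y = 2x − 19. Substituting:
5x² − 60x + 55 = 0  ⟹  x² − 12x + 11 = 0
x = 11 or x = 1, giving (11, 3) and (1, −17).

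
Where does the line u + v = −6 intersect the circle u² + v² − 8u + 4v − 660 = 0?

(−18, 12) and (18, −24)

Substitute v = −u − 6:
2u² − 648 = 0  ⟹  u² − 324 = 0
u = 18 or u = −18, giving (18, −24) and (−18, 12).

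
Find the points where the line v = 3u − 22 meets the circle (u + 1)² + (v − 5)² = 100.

(7, −1) and (9, 5)

Substitute v = 3u − 22:
10u² − 160u + 630 = 0  ⟹  u² − 16u + 63 = 0
u = 9 or u = 7, giving (9, 5) and (7, −1).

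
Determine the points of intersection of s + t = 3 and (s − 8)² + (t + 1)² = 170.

From the line, t = −s + 3. Substituting:
2s² − 24s − 90 = 0  ⟹  s² − 12s − 45 = 0
s = 15 or s = −3, giving (15, −12) and (−3, 6).

(−3, 6) and (15, −12)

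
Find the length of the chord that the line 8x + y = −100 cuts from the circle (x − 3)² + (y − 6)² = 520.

4√65

Centre (3, 6), r² = 520. Perpendicular distance d from centre to line = |130| / √65 = 130/√65.
Chord = 2√(r² − d²) = 2·√(260) = 4√65.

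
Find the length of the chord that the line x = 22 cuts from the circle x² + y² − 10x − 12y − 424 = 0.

The line gives x = 22. Substituting into the circle:
y² − 12y − 160 = 0
y = 20 or y = −8, giving (22, 20) and (22, −8).
Chord length = distance between (22, 20) and (22, −8) = √784 = 28.

28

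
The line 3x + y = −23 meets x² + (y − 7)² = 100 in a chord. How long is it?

Substitute y = −3x − 23:
10x² + 180x + 800 = 0  ⟹  x² + 18x + 80 = 0
x = −8 or x = −10, giving (−8, 1) and (−10, 7).
Chord length = distance between (−8, 1) and (−10, 7) = √40 = 2√10.

2√10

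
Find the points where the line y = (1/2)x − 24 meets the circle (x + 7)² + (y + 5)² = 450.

(−4, −26) and (8, −20)

Substitute y = (−48 + x)/2:
5x² − 20x − 160 = 0  ⟹  x² − 4x − 32 = 0
x = 8 or x = −4, giving (8, −20) and (−4, −26).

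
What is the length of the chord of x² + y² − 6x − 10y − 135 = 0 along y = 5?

Centre (3, 5), r² = 169. Perpendicular distance d from centre to line = |0| / √1 = 0.
Chord = 2√(r² − d²) = 2·√(169) = 26.

26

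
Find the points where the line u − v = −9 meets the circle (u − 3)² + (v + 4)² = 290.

(−14, −5) and (4, 13)

Express v = u + 9 and substitute into the circle:
2u² + 20u − 112 = 0  ⟹  u² + 10u − 56 = 0
u = 4 or u = −14, giving (4, 13) and (−14, −5).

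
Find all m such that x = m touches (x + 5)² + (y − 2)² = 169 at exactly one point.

m = −18 or m = 8

For a tangent, require d(centre, line) = r = 13.
|1·(−5) + 0·2 − m| / √1 = 13
|m − (−5)| = 13, so m = 8 or m = −18.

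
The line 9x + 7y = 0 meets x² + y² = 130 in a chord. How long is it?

Express y = (−9x)/7 and substitute into the circle:
130x² − 6370 = 0  ⟹  x² − 49 = 0
x = 7 or x = −7, giving (7, −9) and (−7, 9).
Chord length = distance between (7, −9) and (−7, 9) = √520 = 2√130.

2√130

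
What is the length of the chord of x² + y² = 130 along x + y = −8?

14√2

The distance from (0, 0) to the line is 8/√2, and r² = 130.
Chord = 2√(r² − d²) = 2·√(98) = 14√2.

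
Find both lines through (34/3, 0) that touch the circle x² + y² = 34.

Write the tangent as mx − y + (0 − m·(34/3)) = 0 and set its distance from the centre to √34:
(−34/3m − (0))² = 34(m² + 1)
25m² − 9 = 0, so m = −3/5 or m = 3/5.
Through (34/3, 0) these give 3x + 5y = 34 and 3x − 5y = 34.

3x + 5y = 34 and 3x − 5y = 34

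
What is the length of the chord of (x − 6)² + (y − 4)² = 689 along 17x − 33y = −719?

The distance from (6, 4) to the line is 689/√1378, and r² = 689.
Chord = 2√(r² − d²) = 2·√(689/2) = √1378.

√1378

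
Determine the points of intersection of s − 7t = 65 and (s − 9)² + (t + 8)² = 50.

(2, −9) and (16, −7)

Express t = (−65 + s)/7 and substitute into the circle:
50s² − 900s + 1600 = 0  ⟹  s² − 18s + 32 = 0
s = 16 or s = 2, giving (16, −7) and (2, −9).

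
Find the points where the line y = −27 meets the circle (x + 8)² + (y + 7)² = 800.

Express y = −27 and substitute into the circle:
x² + 16x − 336 = 0
x = 12 or x = −28, giving (12, −27) and (−28, −27).

(−28, −27) and (12, −27)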